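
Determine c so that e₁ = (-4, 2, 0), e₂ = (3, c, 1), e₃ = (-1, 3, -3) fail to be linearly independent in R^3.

c = -7/3

Place the vectors as rows of a 3×3 matrix; dependence ⇔ determinant zero.
Expanding, det = 12*c + 28.
Setting this to zero gives c = -7/3.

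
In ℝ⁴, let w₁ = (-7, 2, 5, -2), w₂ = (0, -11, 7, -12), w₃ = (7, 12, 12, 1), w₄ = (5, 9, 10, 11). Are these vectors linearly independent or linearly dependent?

linearly independent

Row-reduce the matrix whose columns are w₁, w₂, w₃, w₄.
The reduction yields 4 nonzero rows, so the rank is 4.
Since rank = 4 (the number of vectors), the set is linearly independent.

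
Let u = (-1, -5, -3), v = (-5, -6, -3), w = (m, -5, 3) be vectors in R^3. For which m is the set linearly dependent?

m = -39

The vectors are dependent exactly when the determinant of the matrix with rows u, v, w vanishes.
The determinant works out to -3*m - 117.
Solving -3*m - 117 = 0 yields m = -39.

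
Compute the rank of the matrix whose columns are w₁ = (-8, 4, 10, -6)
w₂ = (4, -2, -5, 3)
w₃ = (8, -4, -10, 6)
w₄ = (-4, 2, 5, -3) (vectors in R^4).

rank 1

Form the matrix with w₁, w₂, w₃, w₄ as columns and reduce.
There is 1 pivot column, so rank = 1.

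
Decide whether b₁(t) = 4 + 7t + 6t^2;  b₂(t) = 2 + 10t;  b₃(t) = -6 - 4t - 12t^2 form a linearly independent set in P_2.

Take coordinates with respect to the standard basis {1, t, t^2}.
The matrix [b₁|b₂|b₃] has determinant 0.
A zero determinant means the columns are linearly dependent.
Indeed 2b₁ - b₂ + b₃ = 0.

linearly dependent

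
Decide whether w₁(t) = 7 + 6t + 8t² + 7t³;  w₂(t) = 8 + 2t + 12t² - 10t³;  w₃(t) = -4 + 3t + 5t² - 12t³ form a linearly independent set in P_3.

Take coordinates with respect to the standard basis {1, t, …, t³}.
Row-reduce the matrix whose columns are w₁, w₂, w₃.
The reduction yields 3 nonzero rows, so the rank is 3.
Since rank = 3 (the number of vectors), the set is linearly independent.

linearly independent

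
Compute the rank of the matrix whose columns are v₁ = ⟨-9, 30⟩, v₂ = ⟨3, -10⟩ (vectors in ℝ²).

Form the matrix with v₁, v₂ as columns and reduce.
There is 1 pivot column, so rank = 1.

1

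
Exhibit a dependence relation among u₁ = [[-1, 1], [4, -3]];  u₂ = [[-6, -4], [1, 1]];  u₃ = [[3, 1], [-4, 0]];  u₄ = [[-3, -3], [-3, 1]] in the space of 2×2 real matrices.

Take coordinates with respect to {E₁₁, E₁₂, E₂₁, E₂₂}.
Write the vectors as columns of a matrix and find a nonzero vector in its null space.
A generator of the null space is (0, 1, 1, -1).

u₂ + u₃ - u₄ = 0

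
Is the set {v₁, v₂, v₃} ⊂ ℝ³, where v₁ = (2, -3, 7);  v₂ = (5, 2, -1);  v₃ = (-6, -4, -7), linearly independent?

linearly independent

The matrix [v₁|v₂|v₃] has determinant -215.
A nonzero determinant means the columns are linearly independent.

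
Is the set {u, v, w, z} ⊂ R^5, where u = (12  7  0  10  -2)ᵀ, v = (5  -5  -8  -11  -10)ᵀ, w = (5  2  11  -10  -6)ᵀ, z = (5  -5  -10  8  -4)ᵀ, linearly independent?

linearly independent

Place the vectors as rows of a 4×5 matrix and reduce to echelon form.
The reduction yields 4 nonzero rows, so the rank is 4.
Since rank = 4 (the number of vectors), the set is linearly independent.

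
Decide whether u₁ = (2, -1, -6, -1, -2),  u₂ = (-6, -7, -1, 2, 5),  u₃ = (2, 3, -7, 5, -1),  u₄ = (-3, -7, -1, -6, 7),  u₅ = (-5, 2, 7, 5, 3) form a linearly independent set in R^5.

Place the vectors as rows of a 5×5 matrix and reduce to echelon form.
The reduction yields 5 nonzero rows, so the rank is 5.
Since rank = 5 (the number of vectors), the set is linearly independent.

linearly independent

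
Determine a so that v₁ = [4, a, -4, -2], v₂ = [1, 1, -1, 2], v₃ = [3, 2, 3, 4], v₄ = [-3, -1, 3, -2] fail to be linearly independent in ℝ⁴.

The vectors are dependent exactly when the determinant of the matrix with rows v₁, v₂, v₃, v₄ vanishes.
Cofactor expansion gives det = -24*a - 24.
Setting this to zero gives a = -1.

a = -1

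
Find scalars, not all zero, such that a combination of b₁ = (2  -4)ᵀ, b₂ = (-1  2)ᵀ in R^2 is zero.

Solve the homogeneous system with b₁, b₂ as columns by row-reducing the coefficient matrix.
One solution (up to scaling) is (1, 2).

b₁ + 2b₂ = 0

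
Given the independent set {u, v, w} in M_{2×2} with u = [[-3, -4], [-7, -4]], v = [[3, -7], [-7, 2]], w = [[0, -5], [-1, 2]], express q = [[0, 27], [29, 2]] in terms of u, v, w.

q = -2u - 2v - w

Work in coordinates with respect to the standard basis {E₁₁, E₁₂, E₂₁, E₂₂}.
Set up the augmented matrix [u | v | w | q] and row-reduce.
Row-reducing the augmented matrix gives the unique coefficients (a₁, a₂, a₃) = (-2, -2, -1).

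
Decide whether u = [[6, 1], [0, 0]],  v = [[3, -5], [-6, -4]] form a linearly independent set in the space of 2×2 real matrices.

linearly independent

Take coordinates with respect to the standard basis {E₁₁, E₁₂, E₂₁, E₂₂}.
Place the vectors as rows of a 2×4 matrix and reduce to echelon form.
The reduction yields 2 nonzero rows, so the rank is 2.
Since rank = 2 (the number of vectors), the set is linearly independent.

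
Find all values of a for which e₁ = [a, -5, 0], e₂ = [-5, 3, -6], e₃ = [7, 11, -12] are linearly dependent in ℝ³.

The set is linearly dependent precisely when det[e₁; e₂; e₃] = 0.
Expanding, det = 30*a + 510.
Solving 30*a + 510 = 0 yields a = -17.

a = -17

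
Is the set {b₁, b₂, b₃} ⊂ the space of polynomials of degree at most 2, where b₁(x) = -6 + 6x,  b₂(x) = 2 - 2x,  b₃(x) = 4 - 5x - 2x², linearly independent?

Take coordinates with respect to the standard basis {1, x, x²}.
One vector is a scalar multiple of another, so the set is dependent.

linearly dependent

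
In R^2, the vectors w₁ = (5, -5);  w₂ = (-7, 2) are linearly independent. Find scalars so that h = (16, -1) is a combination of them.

h = -w₁ - 3w₂

Solve the system with w₁, w₂ as columns and h as the right-hand side.
The system has the unique solution (a₁, a₂) = (-1, -3).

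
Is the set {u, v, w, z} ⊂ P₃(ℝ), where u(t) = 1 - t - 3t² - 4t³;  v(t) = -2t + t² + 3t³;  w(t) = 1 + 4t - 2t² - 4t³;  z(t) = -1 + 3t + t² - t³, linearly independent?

Write each element as a coordinate vector in ℝ⁴ using {1, t, …, t³}.
Row-reduce the matrix whose columns are u, v, w, z.
The reduction yields 4 nonzero rows, so the rank is 4.
Since rank = 4 (the number of vectors), the set is linearly independent.

linearly independent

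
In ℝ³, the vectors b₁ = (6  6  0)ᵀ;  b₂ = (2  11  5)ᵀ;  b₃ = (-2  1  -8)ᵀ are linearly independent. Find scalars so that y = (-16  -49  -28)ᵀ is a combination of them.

y = -b₁ - 4b₂ + b₃

Set up the augmented matrix [b₁ | b₂ | b₃ | y] and row-reduce.
Row-reducing the augmented matrix gives the unique coefficients (c₁, c₂, c₃) = (-1, -4, 1).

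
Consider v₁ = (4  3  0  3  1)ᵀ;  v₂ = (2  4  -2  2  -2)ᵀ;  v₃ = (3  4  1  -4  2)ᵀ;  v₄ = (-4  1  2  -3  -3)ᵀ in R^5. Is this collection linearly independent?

Place the vectors as rows of a 4×5 matrix and reduce to echelon form.
The reduction yields 4 nonzero rows, so the rank is 4.
Since rank = 4 (the number of vectors), the set is linearly independent.

linearly independent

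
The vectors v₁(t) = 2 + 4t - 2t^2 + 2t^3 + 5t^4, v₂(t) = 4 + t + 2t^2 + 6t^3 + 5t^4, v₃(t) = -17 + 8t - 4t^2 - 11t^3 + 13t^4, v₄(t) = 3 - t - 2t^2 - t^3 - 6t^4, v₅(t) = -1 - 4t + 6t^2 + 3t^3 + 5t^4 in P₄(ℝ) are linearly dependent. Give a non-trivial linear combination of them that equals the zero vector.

Pass to coordinate vectors relative to the basis {1, t, …, t^4}.
Solve the homogeneous system with v₁, v₂, v₃, v₄, v₅ as columns by row-reducing the coefficient matrix.
The free variable yields coefficients (2, -3, -1, -3, 0) (any nonzero multiple also works).

2v₁ - 3v₂ - v₃ - 3v₄ = 0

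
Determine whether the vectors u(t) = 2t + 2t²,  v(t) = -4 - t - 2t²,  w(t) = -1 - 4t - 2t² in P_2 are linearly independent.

linearly independent

Write each element as a coordinate vector in ℝ³ using {1, t, t²}.
Form the 3×3 matrix with these as columns; its determinant is 18.
A nonzero determinant means the columns are linearly independent.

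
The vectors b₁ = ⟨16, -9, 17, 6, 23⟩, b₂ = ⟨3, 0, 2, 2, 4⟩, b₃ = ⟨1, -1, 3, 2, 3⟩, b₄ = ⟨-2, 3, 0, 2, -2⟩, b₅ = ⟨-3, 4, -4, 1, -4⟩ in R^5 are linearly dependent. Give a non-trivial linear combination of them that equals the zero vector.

b₁ - 3b₂ - b₃ + 2b₅ = 0

Solve the homogeneous system with b₁, b₂, b₃, b₄, b₅ as columns by row-reducing the coefficient matrix.
One solution (up to scaling) is (1, -3, -1, 0, 2).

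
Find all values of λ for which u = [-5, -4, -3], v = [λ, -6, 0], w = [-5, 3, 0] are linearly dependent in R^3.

Place the vectors as rows of a 3×3 matrix; dependence ⇔ determinant zero.
Expanding, det = 90 - 9*λ.
Solving 90 - 9*λ = 0 yields λ = 10.

λ = 10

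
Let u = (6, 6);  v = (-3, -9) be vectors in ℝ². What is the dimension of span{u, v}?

dim = 2

Form the matrix with u, v as columns and reduce.
There are 2 pivot columns, so rank = 2.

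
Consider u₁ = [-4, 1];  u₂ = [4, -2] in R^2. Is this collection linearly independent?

linearly independent

Row-reduce the matrix whose columns are u₁, u₂.
The reduction yields 2 nonzero rows, so the rank is 2.
Since rank = 2 (the number of vectors), the set is linearly independent.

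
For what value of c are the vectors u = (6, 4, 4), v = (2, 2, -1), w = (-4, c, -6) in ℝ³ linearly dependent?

c = -12/7

Place the vectors as rows of a 3×3 matrix; dependence ⇔ determinant zero.
The determinant works out to 14*c + 24.
Setting this to zero gives c = -12/7.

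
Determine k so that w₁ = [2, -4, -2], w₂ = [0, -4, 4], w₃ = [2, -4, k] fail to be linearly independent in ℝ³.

Place the vectors as rows of a 3×3 matrix; dependence ⇔ determinant zero.
Expanding, det = -8*k - 16.
Setting this to zero gives k = -2.

k = -2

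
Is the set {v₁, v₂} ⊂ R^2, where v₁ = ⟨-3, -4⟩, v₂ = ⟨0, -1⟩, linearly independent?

linearly independent

Place the vectors as rows of a 2×2 matrix and reduce to echelon form.
The reduction yields 2 nonzero rows, so the rank is 2.
Since rank = 2 (the number of vectors), the set is linearly independent.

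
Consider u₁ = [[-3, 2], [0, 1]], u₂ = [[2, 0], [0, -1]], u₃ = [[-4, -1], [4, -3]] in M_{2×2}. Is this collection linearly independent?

linearly independent

Take coordinates with respect to the standard basis {E₁₁, E₁₂, E₂₁, E₂₂}.
Row-reduce the matrix whose columns are u₁, u₂, u₃.
The reduction yields 3 nonzero rows, so the rank is 3.
Since rank = 3 (the number of vectors), the set is linearly independent.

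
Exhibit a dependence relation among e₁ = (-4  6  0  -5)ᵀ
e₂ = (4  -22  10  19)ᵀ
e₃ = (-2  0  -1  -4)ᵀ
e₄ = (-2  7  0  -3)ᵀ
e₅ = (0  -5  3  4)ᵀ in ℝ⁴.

Solve the homogeneous system with e₁, e₂, e₃, e₄, e₅ as columns by row-reducing the coefficient matrix.
A generator of the null space is (0, 1, 1, 1, -3).

e₂ + e₃ + e₄ - 3e₅ = 0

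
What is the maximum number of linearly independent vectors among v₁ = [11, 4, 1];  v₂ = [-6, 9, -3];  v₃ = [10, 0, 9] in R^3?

Apply Gaussian elimination to the matrix whose rows are v₁, v₂, v₃.
Exactly 3 pivots survive; hence the rank is 3.

3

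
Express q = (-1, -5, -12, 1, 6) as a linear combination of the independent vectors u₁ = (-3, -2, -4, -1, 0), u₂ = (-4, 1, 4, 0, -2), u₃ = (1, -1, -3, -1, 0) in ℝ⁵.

q = 3u₁ - 3u₂ - 4u₃

Solve the system with u₁, u₂, u₃ as columns and q as the right-hand side.
Row-reducing the augmented matrix gives the unique coefficients (c₁, c₂, c₃) = (3, -3, -4).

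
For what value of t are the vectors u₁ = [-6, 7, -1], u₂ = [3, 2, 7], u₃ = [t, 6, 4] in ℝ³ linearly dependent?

The vectors are dependent exactly when the determinant of the matrix with rows u₁, u₂, u₃ vanishes.
Cofactor expansion gives det = 51*t + 102.
Solving 51*t + 102 = 0 yields t = -2.

t = -2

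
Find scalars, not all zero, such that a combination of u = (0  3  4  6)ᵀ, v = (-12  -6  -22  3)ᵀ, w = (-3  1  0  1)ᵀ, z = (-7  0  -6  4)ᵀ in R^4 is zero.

Row-reduce the matrix with u, v, w, z as columns; the null space gives the coefficients.
A generator of the null space is (1, 1, 3, -3).

u + v + 3w - 3z = 0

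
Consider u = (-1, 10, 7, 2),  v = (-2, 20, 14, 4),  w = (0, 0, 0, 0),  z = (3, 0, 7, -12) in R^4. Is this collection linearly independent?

One of the vectors is the zero vector, so the set is linearly dependent.

linearly dependent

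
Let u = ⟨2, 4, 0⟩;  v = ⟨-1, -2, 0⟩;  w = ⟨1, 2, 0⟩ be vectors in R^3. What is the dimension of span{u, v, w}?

dim = 1

Form the matrix with u, v, w as columns and reduce.
There is 1 pivot column, so rank = 1.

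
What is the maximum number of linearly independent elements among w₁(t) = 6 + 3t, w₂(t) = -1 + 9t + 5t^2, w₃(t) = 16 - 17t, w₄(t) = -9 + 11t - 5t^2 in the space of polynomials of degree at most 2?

3

Represent each element by its coordinate vector in ℝ³.
Apply Gaussian elimination to the matrix whose rows are w₁, w₂, w₃, w₄.
Exactly 3 pivots survive; hence the rank is 3.
(With 4 elements in a 3-dimensional space the rank is at most 3.)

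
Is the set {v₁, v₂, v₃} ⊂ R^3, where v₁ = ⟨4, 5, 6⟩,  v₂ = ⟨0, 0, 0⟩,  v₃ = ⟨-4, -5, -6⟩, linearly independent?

linearly dependent

One of the vectors is the zero vector, so the set is linearly dependent.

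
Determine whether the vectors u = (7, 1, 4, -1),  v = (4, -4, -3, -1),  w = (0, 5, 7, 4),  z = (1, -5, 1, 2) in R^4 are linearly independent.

linearly independent

Place the vectors as rows of a 4×4 matrix and reduce to echelon form.
The reduction yields 4 nonzero rows, so the rank is 4.
Since rank = 4 (the number of vectors), the set is linearly independent.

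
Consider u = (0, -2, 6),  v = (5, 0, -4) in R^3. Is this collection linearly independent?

linearly independent

Row-reduce the matrix whose columns are u, v.
The reduction yields 2 nonzero rows, so the rank is 2.
Since rank = 2 (the number of vectors), the set is linearly independent.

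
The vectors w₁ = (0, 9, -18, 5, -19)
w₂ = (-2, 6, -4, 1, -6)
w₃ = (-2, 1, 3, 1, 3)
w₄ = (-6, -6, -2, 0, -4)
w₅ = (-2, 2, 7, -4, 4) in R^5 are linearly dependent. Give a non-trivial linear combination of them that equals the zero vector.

Write the vectors as columns of a matrix and find a nonzero vector in its null space.
One solution (up to scaling) is (1, -2, 1, 0, 1).

w₁ - 2w₂ + w₃ + w₅ = 0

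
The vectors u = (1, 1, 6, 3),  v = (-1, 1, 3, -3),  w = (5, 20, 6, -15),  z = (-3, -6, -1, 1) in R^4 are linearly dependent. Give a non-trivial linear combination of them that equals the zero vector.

Set up α₁u + … + α₄z = 0 and solve the homogeneous system.
A generator of the null space is (1, -3, 1, 3).

u - 3v + w + 3z = 0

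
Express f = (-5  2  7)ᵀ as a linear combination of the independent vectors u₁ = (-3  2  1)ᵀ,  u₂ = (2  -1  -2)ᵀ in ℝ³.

f = -u₁ - 4u₂

Set up the augmented matrix [u₁ | u₂ | f] and row-reduce.
Row-reducing the augmented matrix gives the unique coefficients (a₁, a₂) = (-1, -4).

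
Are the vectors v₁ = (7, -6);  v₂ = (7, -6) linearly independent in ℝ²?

linearly dependent

The matrix [v₁|v₂] has determinant 0.
A zero determinant means the columns are linearly dependent.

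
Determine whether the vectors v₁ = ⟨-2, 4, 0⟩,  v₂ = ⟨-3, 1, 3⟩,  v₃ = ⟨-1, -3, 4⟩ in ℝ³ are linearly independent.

linearly independent

Place the vectors as rows of a 3×3 matrix and reduce to echelon form.
The reduction yields 3 nonzero rows, so the rank is 3.
Since rank = 3 (the number of vectors), the set is linearly independent.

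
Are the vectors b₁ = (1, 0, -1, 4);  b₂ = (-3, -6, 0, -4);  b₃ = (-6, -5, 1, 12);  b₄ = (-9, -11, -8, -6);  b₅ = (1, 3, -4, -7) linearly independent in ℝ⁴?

There are 5 vectors in a 4-dimensional space, so they cannot be linearly independent.

linearly dependent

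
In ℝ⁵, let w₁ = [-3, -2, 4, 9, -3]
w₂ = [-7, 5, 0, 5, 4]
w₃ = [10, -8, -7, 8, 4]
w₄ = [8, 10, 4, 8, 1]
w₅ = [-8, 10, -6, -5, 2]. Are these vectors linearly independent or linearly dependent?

linearly independent

The matrix [w₁|w₂|w₃|w₄|w₅] has determinant -144651.
A nonzero determinant means the columns are linearly independent.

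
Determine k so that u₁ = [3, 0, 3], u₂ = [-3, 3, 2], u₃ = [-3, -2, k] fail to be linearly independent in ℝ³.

k = -19/3

Dependence holds iff the 3×3 matrix [u₁ u₂ u₃] is singular.
Cofactor expansion gives det = 9*k + 57.
Solving 9*k + 57 = 0 yields k = -19/3.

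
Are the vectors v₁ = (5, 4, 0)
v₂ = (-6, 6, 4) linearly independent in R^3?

Row-reduce the matrix whose columns are v₁, v₂.
The reduction yields 2 nonzero rows, so the rank is 2.
Since rank = 2 (the number of vectors), the set is linearly independent.

linearly independent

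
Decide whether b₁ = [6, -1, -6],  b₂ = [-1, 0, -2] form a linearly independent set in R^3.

linearly independent

Row-reduce the matrix whose columns are b₁, b₂.
The reduction yields 2 nonzero rows, so the rank is 2.
Since rank = 2 (the number of vectors), the set is linearly independent.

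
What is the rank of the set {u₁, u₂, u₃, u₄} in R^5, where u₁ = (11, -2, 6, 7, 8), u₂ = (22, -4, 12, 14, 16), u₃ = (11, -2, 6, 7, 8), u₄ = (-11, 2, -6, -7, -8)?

1

Form the matrix with u₁, u₂, u₃, u₄ as columns and reduce.
There is 1 pivot column, so rank = 1.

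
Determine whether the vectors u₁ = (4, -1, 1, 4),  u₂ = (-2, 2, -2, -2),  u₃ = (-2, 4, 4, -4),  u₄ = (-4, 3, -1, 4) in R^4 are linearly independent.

linearly independent

Form the 4×4 matrix with these as columns; its determinant is 408.
A nonzero determinant means the columns are linearly independent.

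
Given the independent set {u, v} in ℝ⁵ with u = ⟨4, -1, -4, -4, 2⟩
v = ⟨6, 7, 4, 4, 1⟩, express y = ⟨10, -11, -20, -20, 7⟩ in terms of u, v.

y = 4u - v

Set up the augmented matrix [u | v | y] and row-reduce.
The system has the unique solution (a₁, a₂) = (4, -1).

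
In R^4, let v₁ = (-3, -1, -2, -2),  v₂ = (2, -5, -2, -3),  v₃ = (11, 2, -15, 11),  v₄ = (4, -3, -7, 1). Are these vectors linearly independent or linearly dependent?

linearly dependent

Place the vectors as rows of a 4×4 matrix and reduce to echelon form.
The reduction yields 3 nonzero rows, so the rank is 3.
Since rank 3 < 4, the set is linearly dependent.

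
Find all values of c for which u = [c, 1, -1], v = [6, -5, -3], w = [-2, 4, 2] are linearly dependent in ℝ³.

Dependence holds iff the 3×3 matrix [u v w] is singular.
Expanding, det = 2*c - 20.
This vanishes exactly when c = 10.

c = 10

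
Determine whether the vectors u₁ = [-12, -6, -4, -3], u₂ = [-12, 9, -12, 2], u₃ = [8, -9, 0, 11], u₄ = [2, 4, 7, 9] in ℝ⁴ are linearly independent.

linearly independent

The matrix [u₁|u₂|u₃|u₄] has determinant 32000.
A nonzero determinant means the columns are linearly independent.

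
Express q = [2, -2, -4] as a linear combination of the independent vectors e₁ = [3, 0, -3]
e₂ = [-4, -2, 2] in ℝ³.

Write q = c₁e₁ + c₂e₂ and equate components.
Row-reducing the augmented matrix gives the unique coefficients (c₁, c₂) = (2, 1).

q = 2e₁ + e₂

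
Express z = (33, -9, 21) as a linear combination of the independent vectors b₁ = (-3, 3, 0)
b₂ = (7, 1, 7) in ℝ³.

Solve the system with b₁, b₂ as columns and z as the right-hand side.
Row-reducing the augmented matrix gives the unique coefficients (α₁, α₂) = (-4, 3).

z = -4b₁ + 3b₂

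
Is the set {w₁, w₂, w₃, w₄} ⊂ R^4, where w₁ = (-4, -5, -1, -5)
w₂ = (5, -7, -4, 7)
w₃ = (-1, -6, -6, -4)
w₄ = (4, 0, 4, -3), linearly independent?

linearly independent

The matrix [w₁|w₂|w₃|w₄] has determinant 2495.
A nonzero determinant means the columns are linearly independent.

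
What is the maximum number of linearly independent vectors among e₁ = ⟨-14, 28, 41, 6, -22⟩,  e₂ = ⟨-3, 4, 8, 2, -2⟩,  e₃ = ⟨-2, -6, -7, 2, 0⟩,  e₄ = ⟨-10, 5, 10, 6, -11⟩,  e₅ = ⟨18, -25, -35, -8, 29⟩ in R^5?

Form the matrix with e₁, e₂, e₃, e₄, e₅ as columns and reduce.
There are 3 pivot columns, so rank = 3.

3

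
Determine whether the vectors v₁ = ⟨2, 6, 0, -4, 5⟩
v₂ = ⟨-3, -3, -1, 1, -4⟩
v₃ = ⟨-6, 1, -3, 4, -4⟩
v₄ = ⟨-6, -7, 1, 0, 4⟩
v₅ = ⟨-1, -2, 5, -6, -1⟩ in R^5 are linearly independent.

linearly independent

Row-reduce the matrix whose columns are v₁, v₂, v₃, v₄, v₅.
The reduction yields 5 nonzero rows, so the rank is 5.
Since rank = 5 (the number of vectors), the set is linearly independent.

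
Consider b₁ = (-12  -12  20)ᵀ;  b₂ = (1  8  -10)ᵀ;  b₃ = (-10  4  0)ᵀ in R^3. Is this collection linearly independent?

linearly dependent

Row-reduce the matrix whose columns are b₁, b₂, b₃.
The reduction yields 2 nonzero rows, so the rank is 2.
Since rank 2 < 3, the set is linearly dependent.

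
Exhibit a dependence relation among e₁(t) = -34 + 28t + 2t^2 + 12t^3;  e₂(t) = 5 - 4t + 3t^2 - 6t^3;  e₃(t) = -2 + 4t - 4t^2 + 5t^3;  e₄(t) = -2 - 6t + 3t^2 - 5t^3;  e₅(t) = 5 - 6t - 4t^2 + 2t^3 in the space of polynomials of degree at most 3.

Write each element as a vector in ℝ⁴ using {1, t, …, t^3}.
Write the vectors as columns of a matrix and find a nonzero vector in its null space.
A generator of the null space is (1, 3, -1, -1, 3).

e₁ + 3e₂ - e₃ - e₄ + 3e₅ = 0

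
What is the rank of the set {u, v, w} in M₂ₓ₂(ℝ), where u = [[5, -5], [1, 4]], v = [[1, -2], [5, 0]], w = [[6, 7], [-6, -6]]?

rank 3

Use coordinates relative to {E₁₁, E₁₂, E₂₁, E₂₂}.
Form the matrix with u, v, w as columns and reduce.
Exactly 3 pivots survive; hence the rank is 3.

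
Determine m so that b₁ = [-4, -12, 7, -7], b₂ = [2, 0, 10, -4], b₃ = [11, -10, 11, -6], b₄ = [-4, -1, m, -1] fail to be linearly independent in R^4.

m = 1/3

The set is linearly dependent precisely when det[b₁; b₂; b₃; b₄] = 0.
Expanding, det = 228 - 684*m.
This vanishes exactly when m = 1/3.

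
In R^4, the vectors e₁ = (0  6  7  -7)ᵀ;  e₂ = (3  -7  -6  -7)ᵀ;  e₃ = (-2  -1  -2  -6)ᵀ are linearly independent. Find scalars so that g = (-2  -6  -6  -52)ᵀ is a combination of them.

Since e₁, e₂, e₃ are independent, the coefficients expressing g are uniquely determined by a linear system.
Back-substitution yields (α₁, α₂, α₃) = (2, 2, 4).

g = 2e₁ + 2e₂ + 4e₃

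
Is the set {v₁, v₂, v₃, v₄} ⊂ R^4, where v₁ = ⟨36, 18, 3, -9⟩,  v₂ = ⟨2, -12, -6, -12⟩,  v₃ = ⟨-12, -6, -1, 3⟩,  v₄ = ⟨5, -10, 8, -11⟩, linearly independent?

One vector is a scalar multiple of another, so the set is dependent.

linearly dependent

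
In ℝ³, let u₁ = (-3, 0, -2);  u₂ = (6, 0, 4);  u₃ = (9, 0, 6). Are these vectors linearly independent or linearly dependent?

Form the 3×3 matrix with these as columns; its determinant is 0.
A zero determinant means the columns are linearly dependent.
Indeed 2u₁ + u₂ = 0.

linearly dependent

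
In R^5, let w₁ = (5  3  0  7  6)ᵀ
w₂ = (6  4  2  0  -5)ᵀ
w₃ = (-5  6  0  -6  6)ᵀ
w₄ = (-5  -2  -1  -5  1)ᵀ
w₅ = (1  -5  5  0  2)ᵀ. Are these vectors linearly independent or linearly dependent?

Row-reduce the matrix whose columns are w₁, w₂, w₃, w₄, w₅.
The reduction yields 5 nonzero rows, so the rank is 5.
Since rank = 5 (the number of vectors), the set is linearly independent.

linearly independent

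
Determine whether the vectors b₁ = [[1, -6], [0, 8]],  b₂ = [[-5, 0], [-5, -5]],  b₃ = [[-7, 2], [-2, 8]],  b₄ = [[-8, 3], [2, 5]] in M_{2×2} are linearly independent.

Take coordinates with respect to the standard basis {E₁₁, E₁₂, E₂₁, E₂₂}.
Place the vectors as rows of a 4×4 matrix and reduce to echelon form.
The reduction yields 4 nonzero rows, so the rank is 4.
Since rank = 4 (the number of vectors), the set is linearly independent.

linearly independent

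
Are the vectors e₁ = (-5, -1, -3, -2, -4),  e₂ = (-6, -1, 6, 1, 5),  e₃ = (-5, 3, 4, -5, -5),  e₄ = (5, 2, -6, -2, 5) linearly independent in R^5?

Place the vectors as rows of a 4×5 matrix and reduce to echelon form.
The reduction yields 4 nonzero rows, so the rank is 4.
Since rank = 4 (the number of vectors), the set is linearly independent.

linearly independent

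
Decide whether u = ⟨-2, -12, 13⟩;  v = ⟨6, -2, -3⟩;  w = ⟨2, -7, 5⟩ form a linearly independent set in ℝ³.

linearly dependent

The matrix [u|v|w] has determinant 0.
A zero determinant means the columns are linearly dependent.
Indeed u + v - 2w = 0.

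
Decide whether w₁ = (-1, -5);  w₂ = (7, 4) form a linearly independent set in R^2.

Form the 2×2 matrix with these as columns; its determinant is 31.
A nonzero determinant means the columns are linearly independent.

linearly independent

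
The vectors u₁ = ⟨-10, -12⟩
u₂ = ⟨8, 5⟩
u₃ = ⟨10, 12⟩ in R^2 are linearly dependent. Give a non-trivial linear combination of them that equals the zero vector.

Set up α₁u₁ + … + α₃u₃ = 0 and solve the homogeneous system.
One solution (up to scaling) is (1, 0, 1).

u₁ + u₃ = 0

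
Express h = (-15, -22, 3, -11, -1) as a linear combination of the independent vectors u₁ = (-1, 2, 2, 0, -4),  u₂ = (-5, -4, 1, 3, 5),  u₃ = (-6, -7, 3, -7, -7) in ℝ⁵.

h = -2u₁ + u₂ + 2u₃

Solve the system with u₁, u₂, u₃ as columns and h as the right-hand side.
Row-reducing the augmented matrix gives the unique coefficients (a₁, a₂, a₃) = (-2, 1, 2).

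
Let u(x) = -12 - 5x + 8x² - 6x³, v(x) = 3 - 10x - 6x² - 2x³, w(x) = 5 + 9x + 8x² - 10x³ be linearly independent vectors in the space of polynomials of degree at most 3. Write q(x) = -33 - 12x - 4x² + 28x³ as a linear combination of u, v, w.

Work in coordinates with respect to the standard basis {1, x, …, x³}.
Write q = c₁u + … + c₃w and equate components.
Row-reducing the augmented matrix gives the unique coefficients (c₁, c₂, c₃) = (1, -2, -3).

q = u - 2v - 3w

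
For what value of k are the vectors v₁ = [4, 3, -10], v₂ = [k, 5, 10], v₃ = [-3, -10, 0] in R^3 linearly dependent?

Place the vectors as rows of a 3×3 matrix; dependence ⇔ determinant zero.
Cofactor expansion gives det = 100*k + 160.
Solving 100*k + 160 = 0 yields k = -8/5.

k = -8/5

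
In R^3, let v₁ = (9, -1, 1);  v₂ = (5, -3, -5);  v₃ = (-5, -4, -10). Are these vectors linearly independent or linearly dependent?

Row-reduce the matrix whose columns are v₁, v₂, v₃.
The reduction yields 3 nonzero rows, so the rank is 3.
Since rank = 3 (the number of vectors), the set is linearly independent.

linearly independent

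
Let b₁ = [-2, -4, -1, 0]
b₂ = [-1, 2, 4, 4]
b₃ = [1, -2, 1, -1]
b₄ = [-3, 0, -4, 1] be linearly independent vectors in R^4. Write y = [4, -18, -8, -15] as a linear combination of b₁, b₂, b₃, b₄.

y = 2b₁ - 3b₂ + 2b₃ - b₄

Set up the augmented matrix [b₁ | b₂ | b₃ | b₄ | y] and row-reduce.
The system has the unique solution (a₁, …, a₄) = (2, -3, 2, -1).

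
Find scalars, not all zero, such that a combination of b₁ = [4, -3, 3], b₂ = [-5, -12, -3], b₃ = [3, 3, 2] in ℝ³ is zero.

Set up α₁b₁ + … + α₃b₃ = 0 and solve the homogeneous system.
A generator of the null space is (1, -1, -3).

b₁ - b₂ - 3b₃ = 0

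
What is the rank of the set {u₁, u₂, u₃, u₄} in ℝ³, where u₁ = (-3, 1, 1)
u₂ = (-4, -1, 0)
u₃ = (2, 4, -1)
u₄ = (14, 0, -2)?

rank 3

Row-reduce the 4×3 matrix with these as rows.
Exactly 3 pivots survive; hence the rank is 3.
(With 4 elements in a 3-dimensional space the rank is at most 3.)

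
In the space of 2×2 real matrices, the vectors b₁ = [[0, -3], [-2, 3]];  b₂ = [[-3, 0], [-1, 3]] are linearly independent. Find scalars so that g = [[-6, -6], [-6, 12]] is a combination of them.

g = 2b₁ + 2b₂

Work in coordinates with respect to the standard basis {E₁₁, E₁₂, E₂₁, E₂₂}.
Since b₁, b₂ are independent, the coefficients expressing g are uniquely determined by a linear system.
The system has the unique solution (a₁, a₂) = (2, 2).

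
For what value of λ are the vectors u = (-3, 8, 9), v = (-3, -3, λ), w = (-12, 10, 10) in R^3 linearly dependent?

λ = -4

The set is linearly dependent precisely when det[u; v; w] = 0.
Expanding, det = -66*λ - 264.
This vanishes exactly when λ = -4.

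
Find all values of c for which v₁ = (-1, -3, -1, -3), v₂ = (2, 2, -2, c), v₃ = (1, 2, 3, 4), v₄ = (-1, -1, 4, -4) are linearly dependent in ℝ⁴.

The set is linearly dependent precisely when det[v₁; v₂; v₃; v₄] = 0.
Cofactor expansion gives det = 9*c - 78.
Setting this to zero gives c = 26/3.

c = 26/3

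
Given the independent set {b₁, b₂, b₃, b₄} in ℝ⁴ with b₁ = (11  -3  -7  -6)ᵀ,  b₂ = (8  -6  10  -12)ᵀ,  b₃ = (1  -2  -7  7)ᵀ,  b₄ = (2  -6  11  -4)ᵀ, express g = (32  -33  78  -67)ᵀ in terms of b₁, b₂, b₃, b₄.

Since b₁, b₂, b₃, b₄ are independent, the coefficients expressing g are uniquely determined by a linear system.
Back-substitution yields (c₁, …, c₄) = (1, 2, -3, 4).

g = b₁ + 2b₂ - 3b₃ + 4b₄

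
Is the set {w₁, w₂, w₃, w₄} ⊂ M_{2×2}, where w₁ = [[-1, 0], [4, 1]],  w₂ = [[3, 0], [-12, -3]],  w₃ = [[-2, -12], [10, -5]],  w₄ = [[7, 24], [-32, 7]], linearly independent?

Write each element as a coordinate vector in ℝ⁴ using {E₁₁, E₁₂, E₂₁, E₂₂}.
Row-reduce the matrix whose columns are w₁, w₂, w₃, w₄.
The reduction yields 2 nonzero rows, so the rank is 2.
Since rank 2 < 4, the set is linearly dependent.

linearly dependent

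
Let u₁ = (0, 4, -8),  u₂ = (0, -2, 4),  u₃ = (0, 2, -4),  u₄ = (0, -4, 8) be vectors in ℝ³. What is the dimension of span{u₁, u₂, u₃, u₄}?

dim = 1

Apply Gaussian elimination to the matrix whose rows are u₁, u₂, u₃, u₄.
The echelon form has 1 nonzero row, so the rank is 1.
(With 4 elements in a 3-dimensional space the rank is at most 3.)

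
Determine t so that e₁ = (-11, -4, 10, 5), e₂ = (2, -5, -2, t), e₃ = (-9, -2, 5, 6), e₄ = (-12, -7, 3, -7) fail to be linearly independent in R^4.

t = -18

Place the vectors as rows of a 4×4 matrix; dependence ⇔ determinant zero.
Cofactor expansion gives det = 203*t + 3654.
This vanishes exactly when t = -18.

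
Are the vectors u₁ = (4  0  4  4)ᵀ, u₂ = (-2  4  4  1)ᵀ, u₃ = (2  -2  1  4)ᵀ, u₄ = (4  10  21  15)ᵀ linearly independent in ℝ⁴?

linearly dependent

Form the 4×4 matrix with these as columns; its determinant is 0.
A zero determinant means the columns are linearly dependent.
Indeed 2u₁ + 3u₂ + u₃ - u₄ = 0.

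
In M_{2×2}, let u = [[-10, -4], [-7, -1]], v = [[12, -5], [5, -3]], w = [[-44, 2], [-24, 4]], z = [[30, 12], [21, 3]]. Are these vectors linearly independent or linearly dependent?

Take coordinates with respect to the standard basis {E₁₁, E₁₂, E₂₁, E₂₂}.
Place the vectors as rows of a 4×4 matrix and reduce to echelon form.
The reduction yields 2 nonzero rows, so the rank is 2.
Since rank 2 < 4, the set is linearly dependent.
Indeed 2u - 2v - w = 0.

linearly dependent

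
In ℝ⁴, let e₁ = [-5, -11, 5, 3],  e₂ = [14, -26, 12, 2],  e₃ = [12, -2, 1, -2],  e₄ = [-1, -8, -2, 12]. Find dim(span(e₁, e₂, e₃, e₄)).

dim = 3

Put the 4×4 matrix [e₁|e₂|e₃|e₄] into echelon form.
There are 3 pivot columns, so rank = 3.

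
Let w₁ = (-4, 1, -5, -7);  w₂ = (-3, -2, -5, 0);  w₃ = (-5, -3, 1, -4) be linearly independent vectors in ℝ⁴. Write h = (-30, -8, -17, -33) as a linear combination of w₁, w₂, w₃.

Since w₁, w₂, w₃ are independent, the coefficients expressing h are uniquely determined by a linear system.
The system has the unique solution (a₁, a₂, a₃) = (3, 1, 3).

h = 3w₁ + w₂ + 3w₃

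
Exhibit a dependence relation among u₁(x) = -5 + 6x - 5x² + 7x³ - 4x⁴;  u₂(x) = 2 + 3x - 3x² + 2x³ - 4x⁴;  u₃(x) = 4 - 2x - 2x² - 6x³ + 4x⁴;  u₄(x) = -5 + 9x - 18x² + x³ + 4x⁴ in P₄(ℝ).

3u₁ - u₂ + 3u₃ - u₄ = 0

Pass to coordinate vectors relative to the basis {1, x, …, x⁴}.
Row-reduce the matrix with u₁, u₂, u₃, u₄ as columns; the null space gives the coefficients.
The free variable yields coefficients (3, -1, 3, -1) (any nonzero multiple also works).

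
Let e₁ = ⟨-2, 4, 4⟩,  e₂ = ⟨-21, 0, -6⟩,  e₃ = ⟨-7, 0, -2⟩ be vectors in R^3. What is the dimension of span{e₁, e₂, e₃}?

Apply Gaussian elimination to the matrix whose rows are e₁, e₂, e₃.
Reduction leaves 2 leading entries, giving rank 2.

dim = 2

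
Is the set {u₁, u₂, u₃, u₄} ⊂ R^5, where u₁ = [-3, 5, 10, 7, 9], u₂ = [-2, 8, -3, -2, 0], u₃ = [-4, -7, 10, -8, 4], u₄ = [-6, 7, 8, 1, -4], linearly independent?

linearly independent

Place the vectors as rows of a 4×5 matrix and reduce to echelon form.
The reduction yields 4 nonzero rows, so the rank is 4.
Since rank = 4 (the number of vectors), the set is linearly independent.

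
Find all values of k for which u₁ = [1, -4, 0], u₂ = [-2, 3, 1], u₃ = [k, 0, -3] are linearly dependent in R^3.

k = 15/4

Dependence holds iff the 3×3 matrix [u₁ u₂ u₃] is singular.
Cofactor expansion gives det = 15 - 4*k.
This vanishes exactly when k = 15/4.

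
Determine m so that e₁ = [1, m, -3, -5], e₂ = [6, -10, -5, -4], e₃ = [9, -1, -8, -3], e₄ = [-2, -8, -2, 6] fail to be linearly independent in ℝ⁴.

m = -55

The set is linearly dependent precisely when det[e₁; e₂; e₃; e₄] = 0.
The determinant works out to -52*m - 2860.
Solving -52*m - 2860 = 0 yields m = -55.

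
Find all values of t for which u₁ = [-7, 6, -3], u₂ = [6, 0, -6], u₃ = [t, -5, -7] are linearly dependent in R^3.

The set is linearly dependent precisely when det[u₁; u₂; u₃] = 0.
Cofactor expansion gives det = 552 - 36*t.
Solving 552 - 36*t = 0 yields t = 46/3.

t = 46/3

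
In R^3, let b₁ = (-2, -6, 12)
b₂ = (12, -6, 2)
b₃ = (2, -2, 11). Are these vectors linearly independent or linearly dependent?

linearly independent

Form the 3×3 matrix with these as columns; its determinant is 748.
A nonzero determinant means the columns are linearly independent.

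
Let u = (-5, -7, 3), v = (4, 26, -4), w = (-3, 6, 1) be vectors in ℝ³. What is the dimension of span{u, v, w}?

Form the matrix with u, v, w as columns and reduce.
There are 2 pivot columns, so rank = 2.

dim = 2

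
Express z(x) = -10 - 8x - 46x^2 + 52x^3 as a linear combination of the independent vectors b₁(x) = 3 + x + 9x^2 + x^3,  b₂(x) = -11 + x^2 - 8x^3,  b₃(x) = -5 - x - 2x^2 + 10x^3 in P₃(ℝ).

z = -4b₁ - 2b₂ + 4b₃

Work in coordinates with respect to the standard basis {1, x, …, x^3}.
Set up the augmented matrix [b₁ | b₂ | b₃ | z] and row-reduce.
Back-substitution yields (α₁, α₂, α₃) = (-4, -2, 4).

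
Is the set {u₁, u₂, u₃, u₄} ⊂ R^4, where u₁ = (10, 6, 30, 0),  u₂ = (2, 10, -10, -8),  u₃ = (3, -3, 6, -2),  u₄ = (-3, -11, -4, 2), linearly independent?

Row-reduce the matrix whose columns are u₁, u₂, u₃, u₄.
The reduction yields 3 nonzero rows, so the rank is 3.
Since rank 3 < 4, the set is linearly dependent.

linearly dependent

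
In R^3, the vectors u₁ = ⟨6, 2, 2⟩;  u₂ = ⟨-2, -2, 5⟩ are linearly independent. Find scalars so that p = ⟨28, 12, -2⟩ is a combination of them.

p = 4u₁ - 2u₂

Write p = a₁u₁ + a₂u₂ and equate components.
Back-substitution yields (a₁, a₂) = (4, -2).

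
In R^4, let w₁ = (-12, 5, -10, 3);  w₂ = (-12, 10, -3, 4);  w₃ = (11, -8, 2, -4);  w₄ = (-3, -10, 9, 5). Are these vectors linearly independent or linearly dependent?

Place the vectors as rows of a 4×4 matrix and reduce to echelon form.
The reduction yields 4 nonzero rows, so the rank is 4.
Since rank = 4 (the number of vectors), the set is linearly independent.

linearly independent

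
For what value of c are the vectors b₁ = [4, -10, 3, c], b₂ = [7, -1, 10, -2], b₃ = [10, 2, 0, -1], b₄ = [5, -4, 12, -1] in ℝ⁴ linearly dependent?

The set is linearly dependent precisely when det[b₁; b₂; b₃; b₄] = 0.
Expanding, det = 212*c - 901.
Solving 212*c - 901 = 0 yields c = 17/4.

c = 17/4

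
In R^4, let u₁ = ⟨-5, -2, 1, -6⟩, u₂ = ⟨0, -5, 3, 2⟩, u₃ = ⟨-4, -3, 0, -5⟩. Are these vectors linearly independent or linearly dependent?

Place the vectors as rows of a 3×4 matrix and reduce to echelon form.
The reduction yields 3 nonzero rows, so the rank is 3.
Since rank = 3 (the number of vectors), the set is linearly independent.

linearly independent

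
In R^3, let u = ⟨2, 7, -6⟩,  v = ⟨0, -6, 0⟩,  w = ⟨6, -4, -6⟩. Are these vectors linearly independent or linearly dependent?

Place the vectors as rows of a 3×3 matrix and reduce to echelon form.
The reduction yields 3 nonzero rows, so the rank is 3.
Since rank = 3 (the number of vectors), the set is linearly independent.

linearly independent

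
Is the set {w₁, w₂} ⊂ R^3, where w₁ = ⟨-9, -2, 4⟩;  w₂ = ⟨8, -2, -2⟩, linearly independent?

Row-reduce the matrix whose columns are w₁, w₂.
The reduction yields 2 nonzero rows, so the rank is 2.
Since rank = 2 (the number of vectors), the set is linearly independent.

linearly independent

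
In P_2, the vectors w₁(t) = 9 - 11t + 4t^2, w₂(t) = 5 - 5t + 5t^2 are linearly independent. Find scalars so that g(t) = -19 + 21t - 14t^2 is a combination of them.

g = -w₁ - 2w₂

Take coordinate vectors relative to {1, t, t^2}.
Since w₁, w₂ are independent, the coefficients expressing g are uniquely determined by a linear system.
Back-substitution yields (a₁, a₂) = (-1, -2).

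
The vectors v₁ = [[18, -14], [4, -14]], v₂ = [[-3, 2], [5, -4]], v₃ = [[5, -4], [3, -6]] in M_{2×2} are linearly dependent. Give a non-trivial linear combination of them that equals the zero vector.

v₁ + v₂ - 3v₃ = 0

Take coordinates with respect to {E₁₁, E₁₂, E₂₁, E₂₂}.
Solve the homogeneous system with v₁, v₂, v₃ as columns by row-reducing the coefficient matrix.
The free variable yields coefficients (1, 1, -3) (any nonzero multiple also works).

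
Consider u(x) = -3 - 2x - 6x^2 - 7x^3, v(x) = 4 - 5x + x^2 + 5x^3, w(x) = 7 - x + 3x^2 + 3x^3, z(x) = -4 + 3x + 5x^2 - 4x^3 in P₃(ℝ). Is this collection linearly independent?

Take coordinates with respect to the standard basis {1, x, …, x^3}.
Row-reduce the matrix whose columns are u, v, w, z.
The reduction yields 4 nonzero rows, so the rank is 4.
Since rank = 4 (the number of vectors), the set is linearly independent.

linearly independent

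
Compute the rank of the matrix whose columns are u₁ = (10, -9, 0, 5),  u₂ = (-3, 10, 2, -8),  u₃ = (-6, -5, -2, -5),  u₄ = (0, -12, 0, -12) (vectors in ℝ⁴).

4

Apply Gaussian elimination to the matrix whose rows are u₁, u₂, u₃, u₄.
Reduction leaves 4 leading entries, giving rank 4.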